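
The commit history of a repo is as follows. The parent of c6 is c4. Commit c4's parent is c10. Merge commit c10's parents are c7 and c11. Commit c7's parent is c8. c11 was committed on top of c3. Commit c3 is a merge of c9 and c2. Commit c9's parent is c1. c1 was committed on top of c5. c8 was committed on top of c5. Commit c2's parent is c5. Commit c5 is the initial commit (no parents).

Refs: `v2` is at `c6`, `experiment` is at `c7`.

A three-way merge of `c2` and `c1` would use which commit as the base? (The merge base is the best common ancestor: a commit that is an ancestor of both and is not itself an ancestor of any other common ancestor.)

c5

Ancestors of c2: {c2, c5}.
Ancestors of c1: {c1, c5}.
Common ancestors: {c5}.
The only common ancestor is c5, so it is the merge base.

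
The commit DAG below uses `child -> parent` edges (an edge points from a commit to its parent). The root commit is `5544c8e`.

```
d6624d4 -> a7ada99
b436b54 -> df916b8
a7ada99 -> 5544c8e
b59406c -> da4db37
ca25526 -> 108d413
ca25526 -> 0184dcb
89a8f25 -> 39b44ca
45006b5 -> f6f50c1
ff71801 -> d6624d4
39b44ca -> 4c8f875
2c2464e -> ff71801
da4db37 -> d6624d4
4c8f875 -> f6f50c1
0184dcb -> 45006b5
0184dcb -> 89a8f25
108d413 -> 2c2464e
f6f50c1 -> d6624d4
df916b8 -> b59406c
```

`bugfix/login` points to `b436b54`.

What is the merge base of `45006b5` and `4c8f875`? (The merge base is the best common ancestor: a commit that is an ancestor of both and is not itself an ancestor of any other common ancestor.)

Ancestors of 45006b5: {45006b5, 5544c8e, a7ada99, d6624d4, f6f50c1}.
Ancestors of 4c8f875: {4c8f875, 5544c8e, a7ada99, d6624d4, f6f50c1}.
Common ancestors: {5544c8e, a7ada99, d6624d4, f6f50c1}.
Among these, f6f50c1 is not an ancestor of any other common ancestor — it is the merge base.

f6f50c1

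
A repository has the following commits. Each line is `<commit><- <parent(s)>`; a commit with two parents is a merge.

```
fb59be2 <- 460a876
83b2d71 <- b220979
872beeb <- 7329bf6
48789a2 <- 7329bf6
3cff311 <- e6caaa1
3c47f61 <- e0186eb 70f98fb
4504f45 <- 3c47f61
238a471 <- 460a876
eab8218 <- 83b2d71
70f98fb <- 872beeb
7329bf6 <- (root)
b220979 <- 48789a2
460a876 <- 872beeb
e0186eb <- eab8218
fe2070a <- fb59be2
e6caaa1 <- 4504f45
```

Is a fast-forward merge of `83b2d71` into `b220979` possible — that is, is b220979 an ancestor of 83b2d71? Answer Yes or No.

Yes

A fast-forward from b220979 to 83b2d71 is possible iff b220979 is an ancestor of 83b2d71.
Ancestors of 83b2d71: {48789a2, 7329bf6, 83b2d71, b220979}.
b220979 is among them, so fast-forward is possible.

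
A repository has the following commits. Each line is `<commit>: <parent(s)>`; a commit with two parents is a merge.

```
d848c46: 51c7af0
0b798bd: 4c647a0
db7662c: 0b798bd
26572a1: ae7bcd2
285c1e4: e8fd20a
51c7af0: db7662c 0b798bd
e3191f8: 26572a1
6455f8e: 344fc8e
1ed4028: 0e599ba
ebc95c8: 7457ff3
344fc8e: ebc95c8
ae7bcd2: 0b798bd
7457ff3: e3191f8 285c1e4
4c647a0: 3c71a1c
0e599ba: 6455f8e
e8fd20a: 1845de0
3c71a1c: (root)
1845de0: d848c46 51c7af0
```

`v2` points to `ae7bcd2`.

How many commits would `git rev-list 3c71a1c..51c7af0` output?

4

Reachable from 51c7af0: {0b798bd, 3c71a1c, 4c647a0, 51c7af0, db7662c}.
Reachable from 3c71a1c: {3c71a1c}.
In 51c7af0's history but not 3c71a1c's: {0b798bd, 4c647a0, 51c7af0, db7662c} — 4 commits.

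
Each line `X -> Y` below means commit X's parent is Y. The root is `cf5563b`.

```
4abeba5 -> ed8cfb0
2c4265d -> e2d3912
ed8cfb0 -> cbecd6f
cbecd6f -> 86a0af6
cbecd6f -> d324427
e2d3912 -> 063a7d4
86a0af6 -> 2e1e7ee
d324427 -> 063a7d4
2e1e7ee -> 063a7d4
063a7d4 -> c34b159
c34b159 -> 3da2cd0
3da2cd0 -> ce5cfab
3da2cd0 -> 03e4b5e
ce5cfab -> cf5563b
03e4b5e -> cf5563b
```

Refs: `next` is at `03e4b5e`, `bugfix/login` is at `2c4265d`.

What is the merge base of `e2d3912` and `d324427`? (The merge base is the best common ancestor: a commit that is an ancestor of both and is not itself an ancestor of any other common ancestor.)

063a7d4

Ancestors of e2d3912: {03e4b5e, 063a7d4, 3da2cd0, c34b159, ce5cfab, cf5563b, e2d3912}.
Ancestors of d324427: {03e4b5e, 063a7d4, 3da2cd0, c34b159, ce5cfab, cf5563b, d324427}.
Common ancestors: {03e4b5e, 063a7d4, 3da2cd0, c34b159, ce5cfab, cf5563b}.
Among these, 063a7d4 is not an ancestor of any other common ancestor — it is the merge base.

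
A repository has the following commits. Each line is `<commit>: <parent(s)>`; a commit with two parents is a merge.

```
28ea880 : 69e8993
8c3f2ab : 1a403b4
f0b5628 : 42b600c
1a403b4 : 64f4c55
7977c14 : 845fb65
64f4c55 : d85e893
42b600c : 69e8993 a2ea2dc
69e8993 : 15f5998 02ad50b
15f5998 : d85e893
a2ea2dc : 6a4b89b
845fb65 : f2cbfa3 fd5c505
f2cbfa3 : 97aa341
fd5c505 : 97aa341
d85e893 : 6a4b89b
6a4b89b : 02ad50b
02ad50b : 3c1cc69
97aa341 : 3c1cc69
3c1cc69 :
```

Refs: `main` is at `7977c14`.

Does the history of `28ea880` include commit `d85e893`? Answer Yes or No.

Ancestors of 28ea880 (commits reachable by following parents): {02ad50b, 15f5998, 28ea880, 3c1cc69, 69e8993, 6a4b89b, d85e893}.
d85e893 is in that set, so it is an ancestor of 28ea880.

Yes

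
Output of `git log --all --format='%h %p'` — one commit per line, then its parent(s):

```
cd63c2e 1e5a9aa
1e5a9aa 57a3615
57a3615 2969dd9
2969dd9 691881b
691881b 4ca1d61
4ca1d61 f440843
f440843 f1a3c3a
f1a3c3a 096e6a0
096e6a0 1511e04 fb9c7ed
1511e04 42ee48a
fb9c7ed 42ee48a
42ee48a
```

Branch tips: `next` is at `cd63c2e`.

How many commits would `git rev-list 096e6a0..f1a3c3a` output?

1

Reachable from f1a3c3a: {096e6a0, 1511e04, 42ee48a, f1a3c3a, fb9c7ed}.
Reachable from 096e6a0: {096e6a0, 1511e04, 42ee48a, fb9c7ed}.
In f1a3c3a's history but not 096e6a0's: {f1a3c3a} — 1 commit.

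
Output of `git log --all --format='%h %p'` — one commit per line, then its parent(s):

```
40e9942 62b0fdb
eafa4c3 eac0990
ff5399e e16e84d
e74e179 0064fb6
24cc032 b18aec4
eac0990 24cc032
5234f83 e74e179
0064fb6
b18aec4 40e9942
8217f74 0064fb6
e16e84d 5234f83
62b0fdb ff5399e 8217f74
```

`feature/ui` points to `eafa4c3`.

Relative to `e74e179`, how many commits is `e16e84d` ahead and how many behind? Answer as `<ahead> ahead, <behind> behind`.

Reachable from e16e84d: {0064fb6, 5234f83, e16e84d, e74e179}.
Reachable from e74e179: {0064fb6, e74e179}.
Only in e16e84d's history (ahead): {5234f83, e16e84d} — 2.
Only in e74e179's history (behind): {} — 0.

2 ahead, 0 behind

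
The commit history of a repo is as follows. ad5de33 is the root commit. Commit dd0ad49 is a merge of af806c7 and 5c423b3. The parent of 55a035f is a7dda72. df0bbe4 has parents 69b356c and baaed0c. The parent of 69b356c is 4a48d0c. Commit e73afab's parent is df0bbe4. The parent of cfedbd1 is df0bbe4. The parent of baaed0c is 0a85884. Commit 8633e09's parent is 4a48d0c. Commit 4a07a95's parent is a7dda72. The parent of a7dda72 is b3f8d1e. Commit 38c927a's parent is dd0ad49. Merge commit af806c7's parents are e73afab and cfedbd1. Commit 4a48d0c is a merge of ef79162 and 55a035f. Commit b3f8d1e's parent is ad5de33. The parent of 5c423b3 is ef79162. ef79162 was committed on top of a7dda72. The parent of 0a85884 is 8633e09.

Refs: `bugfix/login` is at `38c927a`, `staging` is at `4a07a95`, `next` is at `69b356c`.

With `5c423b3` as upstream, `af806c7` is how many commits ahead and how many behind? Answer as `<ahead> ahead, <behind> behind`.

10 ahead, 1 behind

Reachable from af806c7: {0a85884, 4a48d0c, 55a035f, 69b356c, 8633e09, a7dda72, ad5de33, af806c7, b3f8d1e, baaed0c, cfedbd1, df0bbe4, e73afab, ef79162}.
Reachable from 5c423b3: {5c423b3, a7dda72, ad5de33, b3f8d1e, ef79162}.
Only in af806c7's history (ahead): {0a85884, 4a48d0c, 55a035f, 69b356c, 8633e09, af806c7, baaed0c, cfedbd1, df0bbe4, e73afab} — 10.
Only in 5c423b3's history (behind): {5c423b3} — 1.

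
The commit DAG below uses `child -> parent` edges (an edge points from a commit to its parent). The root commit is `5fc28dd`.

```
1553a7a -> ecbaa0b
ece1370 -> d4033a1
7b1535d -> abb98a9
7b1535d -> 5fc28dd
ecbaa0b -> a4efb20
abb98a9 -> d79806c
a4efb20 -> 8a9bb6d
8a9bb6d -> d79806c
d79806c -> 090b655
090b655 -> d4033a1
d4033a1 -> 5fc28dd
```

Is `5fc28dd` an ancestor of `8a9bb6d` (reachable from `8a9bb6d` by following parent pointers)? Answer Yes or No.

Ancestors of 8a9bb6d (commits reachable by following parents): {090b655, 5fc28dd, 8a9bb6d, d4033a1, d79806c}.
5fc28dd is in that set, so it is an ancestor of 8a9bb6d.

Yes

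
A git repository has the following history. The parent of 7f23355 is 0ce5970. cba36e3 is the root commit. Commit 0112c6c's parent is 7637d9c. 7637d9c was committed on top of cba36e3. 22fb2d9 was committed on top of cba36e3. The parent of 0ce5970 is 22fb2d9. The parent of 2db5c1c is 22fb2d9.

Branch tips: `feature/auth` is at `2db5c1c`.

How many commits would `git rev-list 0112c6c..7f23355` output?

3

Reachable from 7f23355: {0ce5970, 22fb2d9, 7f23355, cba36e3}.
Reachable from 0112c6c: {0112c6c, 7637d9c, cba36e3}.
In 7f23355's history but not 0112c6c's: {0ce5970, 22fb2d9, 7f23355} — 3 commits.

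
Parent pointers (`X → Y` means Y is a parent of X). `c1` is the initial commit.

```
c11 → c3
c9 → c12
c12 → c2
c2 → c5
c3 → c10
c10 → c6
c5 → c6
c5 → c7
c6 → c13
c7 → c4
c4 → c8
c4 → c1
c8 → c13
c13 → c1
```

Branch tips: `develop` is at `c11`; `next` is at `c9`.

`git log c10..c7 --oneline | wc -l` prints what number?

3

Reachable from c7: {c1, c13, c4, c7, c8}.
Reachable from c10: {c1, c10, c13, c6}.
In c7's history but not c10's: {c4, c7, c8} — 3 commits.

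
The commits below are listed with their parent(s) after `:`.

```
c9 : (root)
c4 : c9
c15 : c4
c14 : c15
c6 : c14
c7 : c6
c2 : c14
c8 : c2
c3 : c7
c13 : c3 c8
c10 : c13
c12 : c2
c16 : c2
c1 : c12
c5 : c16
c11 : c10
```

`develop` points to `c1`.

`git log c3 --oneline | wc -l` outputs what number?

7

Walking parent pointers from c3: reachable set = {c14, c15, c3, c4, c6, c7, c9}.
That is 7 commits.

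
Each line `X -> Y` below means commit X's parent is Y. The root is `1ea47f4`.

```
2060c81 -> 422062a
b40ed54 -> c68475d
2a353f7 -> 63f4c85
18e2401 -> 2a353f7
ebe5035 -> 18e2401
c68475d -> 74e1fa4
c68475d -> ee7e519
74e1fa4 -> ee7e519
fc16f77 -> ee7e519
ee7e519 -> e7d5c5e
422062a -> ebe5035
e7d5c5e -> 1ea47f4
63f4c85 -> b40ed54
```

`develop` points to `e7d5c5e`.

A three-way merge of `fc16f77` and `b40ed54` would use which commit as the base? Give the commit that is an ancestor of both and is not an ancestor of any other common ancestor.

ee7e519

Ancestors of fc16f77: {1ea47f4, e7d5c5e, ee7e519, fc16f77}.
Ancestors of b40ed54: {1ea47f4, 74e1fa4, b40ed54, c68475d, e7d5c5e, ee7e519}.
Common ancestors: {1ea47f4, e7d5c5e, ee7e519}.
Among these, ee7e519 is not an ancestor of any other common ancestor — it is the merge base.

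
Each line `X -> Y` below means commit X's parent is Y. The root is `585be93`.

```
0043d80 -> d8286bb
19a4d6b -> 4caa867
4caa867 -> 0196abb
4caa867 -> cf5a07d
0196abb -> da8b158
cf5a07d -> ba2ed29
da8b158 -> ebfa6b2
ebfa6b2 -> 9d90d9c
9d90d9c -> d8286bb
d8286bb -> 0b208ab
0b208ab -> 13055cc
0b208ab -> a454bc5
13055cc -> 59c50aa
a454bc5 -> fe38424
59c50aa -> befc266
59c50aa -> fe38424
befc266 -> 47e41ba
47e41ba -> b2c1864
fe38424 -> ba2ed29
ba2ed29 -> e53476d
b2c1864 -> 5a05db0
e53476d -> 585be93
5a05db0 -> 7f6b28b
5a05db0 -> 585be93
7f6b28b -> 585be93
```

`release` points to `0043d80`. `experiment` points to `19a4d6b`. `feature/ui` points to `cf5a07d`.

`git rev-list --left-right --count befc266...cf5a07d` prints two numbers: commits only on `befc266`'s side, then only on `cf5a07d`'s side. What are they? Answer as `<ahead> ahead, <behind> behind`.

Reachable from befc266: {47e41ba, 585be93, 5a05db0, 7f6b28b, b2c1864, befc266}.
Reachable from cf5a07d: {585be93, ba2ed29, cf5a07d, e53476d}.
Only in befc266's history (ahead): {47e41ba, 5a05db0, 7f6b28b, b2c1864, befc266} — 5.
Only in cf5a07d's history (behind): {ba2ed29, cf5a07d, e53476d} — 3.

5 ahead, 3 behind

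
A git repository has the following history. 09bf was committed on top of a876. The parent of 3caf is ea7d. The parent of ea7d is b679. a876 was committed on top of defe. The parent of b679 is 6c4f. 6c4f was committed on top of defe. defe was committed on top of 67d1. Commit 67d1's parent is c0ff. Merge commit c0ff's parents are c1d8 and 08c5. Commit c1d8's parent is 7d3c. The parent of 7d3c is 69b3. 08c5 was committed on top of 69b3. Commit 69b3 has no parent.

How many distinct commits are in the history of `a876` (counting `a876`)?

8

Walking parent pointers from a876: reachable set = {08c5, 67d1, 69b3, 7d3c, a876, c0ff, c1d8, defe}.
That is 8 commits.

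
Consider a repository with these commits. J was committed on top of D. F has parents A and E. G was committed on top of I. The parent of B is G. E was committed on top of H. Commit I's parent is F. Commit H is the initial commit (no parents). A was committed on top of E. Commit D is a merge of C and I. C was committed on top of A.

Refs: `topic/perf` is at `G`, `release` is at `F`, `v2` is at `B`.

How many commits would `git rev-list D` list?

7

Walking parent pointers from D: reachable set = {A, C, D, E, F, H, I}.
That is 7 commits.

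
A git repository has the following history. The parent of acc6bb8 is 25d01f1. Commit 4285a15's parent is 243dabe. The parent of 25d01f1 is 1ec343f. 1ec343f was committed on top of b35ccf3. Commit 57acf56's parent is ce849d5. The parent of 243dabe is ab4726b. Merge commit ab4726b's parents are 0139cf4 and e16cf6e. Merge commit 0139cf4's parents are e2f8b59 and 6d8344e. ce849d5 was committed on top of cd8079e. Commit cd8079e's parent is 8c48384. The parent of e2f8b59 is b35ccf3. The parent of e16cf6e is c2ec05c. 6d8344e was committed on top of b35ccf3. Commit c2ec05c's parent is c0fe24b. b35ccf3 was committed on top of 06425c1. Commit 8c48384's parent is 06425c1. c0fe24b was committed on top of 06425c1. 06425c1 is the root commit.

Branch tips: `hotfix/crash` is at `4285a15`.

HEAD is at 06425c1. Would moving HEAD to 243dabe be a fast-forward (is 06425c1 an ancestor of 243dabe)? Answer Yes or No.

Yes

A fast-forward from 06425c1 to 243dabe is possible iff 06425c1 is an ancestor of 243dabe.
Ancestors of 243dabe: {0139cf4, 06425c1, 243dabe, 6d8344e, ab4726b, b35ccf3, c0fe24b, c2ec05c, e16cf6e, e2f8b59}.
06425c1 is among them, so fast-forward is possible.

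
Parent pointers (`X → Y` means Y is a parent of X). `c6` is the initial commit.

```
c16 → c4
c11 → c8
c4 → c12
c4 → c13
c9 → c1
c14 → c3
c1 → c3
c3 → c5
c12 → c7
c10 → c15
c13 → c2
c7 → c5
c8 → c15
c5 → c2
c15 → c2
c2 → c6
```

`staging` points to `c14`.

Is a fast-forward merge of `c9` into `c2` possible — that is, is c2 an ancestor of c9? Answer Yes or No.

A fast-forward from c2 to c9 is possible iff c2 is an ancestor of c9.
Ancestors of c9: {c1, c2, c3, c5, c6, c9}.
c2 is among them, so fast-forward is possible.

Yes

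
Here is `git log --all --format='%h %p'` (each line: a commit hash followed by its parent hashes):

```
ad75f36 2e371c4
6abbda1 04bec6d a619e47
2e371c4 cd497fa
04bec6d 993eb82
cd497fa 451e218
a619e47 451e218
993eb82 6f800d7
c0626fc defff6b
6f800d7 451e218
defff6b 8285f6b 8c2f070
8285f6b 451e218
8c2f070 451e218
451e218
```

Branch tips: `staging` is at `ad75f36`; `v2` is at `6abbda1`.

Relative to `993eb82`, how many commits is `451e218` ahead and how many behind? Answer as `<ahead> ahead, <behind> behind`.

0 ahead, 2 behind

Reachable from 451e218: {451e218}.
Reachable from 993eb82: {451e218, 6f800d7, 993eb82}.
Only in 451e218's history (ahead): {} — 0.
Only in 993eb82's history (behind): {6f800d7, 993eb82} — 2.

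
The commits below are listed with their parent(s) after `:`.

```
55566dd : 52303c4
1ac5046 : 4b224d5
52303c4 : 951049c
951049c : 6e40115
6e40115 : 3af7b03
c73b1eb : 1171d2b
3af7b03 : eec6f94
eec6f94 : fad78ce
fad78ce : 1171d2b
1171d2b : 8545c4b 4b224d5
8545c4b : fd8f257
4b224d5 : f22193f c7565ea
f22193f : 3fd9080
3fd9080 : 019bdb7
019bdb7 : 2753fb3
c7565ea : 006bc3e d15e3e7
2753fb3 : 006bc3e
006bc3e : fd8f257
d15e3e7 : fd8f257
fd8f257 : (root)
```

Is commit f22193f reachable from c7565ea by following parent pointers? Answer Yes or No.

No

Ancestors of c7565ea: {006bc3e, c7565ea, d15e3e7, fd8f257}.
f22193f is not in that set, so it is not an ancestor of c7565ea.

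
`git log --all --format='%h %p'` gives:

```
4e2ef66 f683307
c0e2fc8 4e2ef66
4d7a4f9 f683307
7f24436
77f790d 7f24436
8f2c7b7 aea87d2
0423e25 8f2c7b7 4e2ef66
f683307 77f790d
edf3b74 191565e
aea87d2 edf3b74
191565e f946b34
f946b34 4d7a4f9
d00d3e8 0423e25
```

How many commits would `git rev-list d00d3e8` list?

Walking parent pointers from d00d3e8: reachable set = {0423e25, 191565e, 4d7a4f9, 4e2ef66, 77f790d, 7f24436, 8f2c7b7, aea87d2, d00d3e8, edf3b74, f683307, f946b34}.
That is 12 commits.

12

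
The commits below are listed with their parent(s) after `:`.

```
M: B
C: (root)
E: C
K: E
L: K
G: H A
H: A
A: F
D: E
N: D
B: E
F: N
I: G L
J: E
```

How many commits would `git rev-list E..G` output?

6

Reachable from G: {A, C, D, E, F, G, H, N}.
Reachable from E: {C, E}.
In G's history but not E's: {A, D, F, G, H, N} — 6 commits.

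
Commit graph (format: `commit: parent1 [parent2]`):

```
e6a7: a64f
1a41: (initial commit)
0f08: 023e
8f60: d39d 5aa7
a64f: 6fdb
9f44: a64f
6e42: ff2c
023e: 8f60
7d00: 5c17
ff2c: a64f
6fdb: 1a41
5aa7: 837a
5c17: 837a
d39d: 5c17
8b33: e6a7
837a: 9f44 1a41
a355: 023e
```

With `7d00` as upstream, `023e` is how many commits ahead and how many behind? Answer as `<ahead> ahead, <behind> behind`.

Reachable from 023e: {023e, 1a41, 5aa7, 5c17, 6fdb, 837a, 8f60, 9f44, a64f, d39d}.
Reachable from 7d00: {1a41, 5c17, 6fdb, 7d00, 837a, 9f44, a64f}.
Only in 023e's history (ahead): {023e, 5aa7, 8f60, d39d} — 4.
Only in 7d00's history (behind): {7d00} — 1.

4 ahead, 1 behind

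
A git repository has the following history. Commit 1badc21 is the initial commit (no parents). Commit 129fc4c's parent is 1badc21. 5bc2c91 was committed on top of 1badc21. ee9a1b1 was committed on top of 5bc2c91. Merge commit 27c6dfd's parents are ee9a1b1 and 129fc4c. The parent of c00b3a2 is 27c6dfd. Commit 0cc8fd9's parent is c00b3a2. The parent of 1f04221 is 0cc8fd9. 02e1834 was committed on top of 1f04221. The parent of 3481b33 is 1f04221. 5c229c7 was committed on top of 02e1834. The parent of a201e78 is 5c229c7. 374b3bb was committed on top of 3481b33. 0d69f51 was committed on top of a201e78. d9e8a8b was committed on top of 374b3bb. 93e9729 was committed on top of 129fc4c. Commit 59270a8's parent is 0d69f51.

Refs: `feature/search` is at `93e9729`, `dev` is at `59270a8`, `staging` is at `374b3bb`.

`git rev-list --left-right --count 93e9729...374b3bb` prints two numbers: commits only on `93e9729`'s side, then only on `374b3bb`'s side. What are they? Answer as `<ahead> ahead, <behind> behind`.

1 ahead, 8 behind

Reachable from 93e9729: {129fc4c, 1badc21, 93e9729}.
Reachable from 374b3bb: {0cc8fd9, 129fc4c, 1badc21, 1f04221, 27c6dfd, 3481b33, 374b3bb, 5bc2c91, c00b3a2, ee9a1b1}.
Only in 93e9729's history (ahead): {93e9729} — 1.
Only in 374b3bb's history (behind): {0cc8fd9, 1f04221, 27c6dfd, 3481b33, 374b3bb, 5bc2c91, c00b3a2, ee9a1b1} — 8.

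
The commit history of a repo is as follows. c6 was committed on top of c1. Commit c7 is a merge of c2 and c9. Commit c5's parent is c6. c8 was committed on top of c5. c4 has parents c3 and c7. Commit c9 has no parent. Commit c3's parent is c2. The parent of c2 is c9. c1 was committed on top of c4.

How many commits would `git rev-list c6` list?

7

Walking parent pointers from c6: reachable set = {c1, c2, c3, c4, c6, c7, c9}.
That is 7 commits.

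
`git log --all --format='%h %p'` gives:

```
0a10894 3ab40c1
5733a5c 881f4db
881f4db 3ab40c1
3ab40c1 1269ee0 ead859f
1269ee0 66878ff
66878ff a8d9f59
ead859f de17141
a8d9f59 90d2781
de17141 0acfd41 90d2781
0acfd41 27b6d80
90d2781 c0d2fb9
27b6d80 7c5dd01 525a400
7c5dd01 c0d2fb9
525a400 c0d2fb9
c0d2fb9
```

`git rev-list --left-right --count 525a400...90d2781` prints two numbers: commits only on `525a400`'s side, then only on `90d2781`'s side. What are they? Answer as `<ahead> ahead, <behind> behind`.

1 ahead, 1 behind

Reachable from 525a400: {525a400, c0d2fb9}.
Reachable from 90d2781: {90d2781, c0d2fb9}.
Only in 525a400's history (ahead): {525a400} — 1.
Only in 90d2781's history (behind): {90d2781} — 1.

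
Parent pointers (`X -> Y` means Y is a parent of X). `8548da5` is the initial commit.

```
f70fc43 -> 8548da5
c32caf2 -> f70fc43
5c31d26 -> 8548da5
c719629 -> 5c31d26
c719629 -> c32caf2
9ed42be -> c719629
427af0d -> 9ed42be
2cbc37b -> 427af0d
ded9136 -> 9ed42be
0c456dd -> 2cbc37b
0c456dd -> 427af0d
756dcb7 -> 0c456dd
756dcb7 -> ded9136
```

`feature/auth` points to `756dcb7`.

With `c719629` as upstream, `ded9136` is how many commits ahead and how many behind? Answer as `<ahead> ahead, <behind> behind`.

2 ahead, 0 behind

Reachable from ded9136: {5c31d26, 8548da5, 9ed42be, c32caf2, c719629, ded9136, f70fc43}.
Reachable from c719629: {5c31d26, 8548da5, c32caf2, c719629, f70fc43}.
Only in ded9136's history (ahead): {9ed42be, ded9136} — 2.
Only in c719629's history (behind): {} — 0.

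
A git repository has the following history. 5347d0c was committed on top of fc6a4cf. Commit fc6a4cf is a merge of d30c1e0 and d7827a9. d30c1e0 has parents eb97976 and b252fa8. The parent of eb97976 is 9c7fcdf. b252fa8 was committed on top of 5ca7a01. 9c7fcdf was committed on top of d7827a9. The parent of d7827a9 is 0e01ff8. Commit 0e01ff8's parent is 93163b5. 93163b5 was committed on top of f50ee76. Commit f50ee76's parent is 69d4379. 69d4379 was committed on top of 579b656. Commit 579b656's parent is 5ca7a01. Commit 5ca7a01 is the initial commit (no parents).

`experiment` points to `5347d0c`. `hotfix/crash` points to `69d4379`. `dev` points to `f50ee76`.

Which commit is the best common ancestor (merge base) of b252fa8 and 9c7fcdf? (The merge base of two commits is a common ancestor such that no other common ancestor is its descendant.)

Ancestors of b252fa8: {5ca7a01, b252fa8}.
Ancestors of 9c7fcdf: {0e01ff8, 579b656, 5ca7a01, 69d4379, 93163b5, 9c7fcdf, d7827a9, f50ee76}.
Common ancestors: {5ca7a01}.
The only common ancestor is 5ca7a01, so it is the merge base.

5ca7a01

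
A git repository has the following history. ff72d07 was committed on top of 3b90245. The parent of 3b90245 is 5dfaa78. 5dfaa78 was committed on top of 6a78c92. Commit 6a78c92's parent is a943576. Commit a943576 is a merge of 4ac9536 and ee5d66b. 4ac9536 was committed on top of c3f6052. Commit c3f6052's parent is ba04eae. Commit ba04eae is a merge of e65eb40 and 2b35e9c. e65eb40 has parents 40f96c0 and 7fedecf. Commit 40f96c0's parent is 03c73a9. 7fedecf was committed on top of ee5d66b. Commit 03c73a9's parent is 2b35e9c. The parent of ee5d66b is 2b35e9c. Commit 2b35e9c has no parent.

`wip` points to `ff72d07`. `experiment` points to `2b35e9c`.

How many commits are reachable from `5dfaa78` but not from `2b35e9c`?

Reachable from 5dfaa78: {03c73a9, 2b35e9c, 40f96c0, 4ac9536, 5dfaa78, 6a78c92, 7fedecf, a943576, ba04eae, c3f6052, e65eb40, ee5d66b}.
Reachable from 2b35e9c: {2b35e9c}.
In 5dfaa78's history but not 2b35e9c's: {03c73a9, 40f96c0, 4ac9536, 5dfaa78, 6a78c92, 7fedecf, a943576, ba04eae, c3f6052, e65eb40, ee5d66b} — 11 commits.

11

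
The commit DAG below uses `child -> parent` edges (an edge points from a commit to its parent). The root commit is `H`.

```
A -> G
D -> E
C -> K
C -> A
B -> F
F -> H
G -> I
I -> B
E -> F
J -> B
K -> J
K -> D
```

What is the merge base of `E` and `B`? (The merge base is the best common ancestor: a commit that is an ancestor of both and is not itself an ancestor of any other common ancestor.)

F

Ancestors of E: {E, F, H}.
Ancestors of B: {B, F, H}.
Common ancestors: {F, H}.
Among these, F is not an ancestor of any other common ancestor — it is the merge base.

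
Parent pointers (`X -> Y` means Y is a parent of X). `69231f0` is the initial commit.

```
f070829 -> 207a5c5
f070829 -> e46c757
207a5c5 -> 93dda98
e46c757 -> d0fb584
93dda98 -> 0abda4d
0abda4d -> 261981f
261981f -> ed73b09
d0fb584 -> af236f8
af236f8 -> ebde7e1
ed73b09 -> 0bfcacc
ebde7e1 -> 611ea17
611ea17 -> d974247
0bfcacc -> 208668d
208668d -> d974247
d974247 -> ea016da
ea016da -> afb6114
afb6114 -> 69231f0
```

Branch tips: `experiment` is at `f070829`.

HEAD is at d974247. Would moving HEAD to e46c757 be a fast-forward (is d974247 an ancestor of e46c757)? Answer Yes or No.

Yes

A fast-forward from d974247 to e46c757 is possible iff d974247 is an ancestor of e46c757.
Ancestors of e46c757: {611ea17, 69231f0, af236f8, afb6114, d0fb584, d974247, e46c757, ea016da, ebde7e1}.
d974247 is among them, so fast-forward is possible.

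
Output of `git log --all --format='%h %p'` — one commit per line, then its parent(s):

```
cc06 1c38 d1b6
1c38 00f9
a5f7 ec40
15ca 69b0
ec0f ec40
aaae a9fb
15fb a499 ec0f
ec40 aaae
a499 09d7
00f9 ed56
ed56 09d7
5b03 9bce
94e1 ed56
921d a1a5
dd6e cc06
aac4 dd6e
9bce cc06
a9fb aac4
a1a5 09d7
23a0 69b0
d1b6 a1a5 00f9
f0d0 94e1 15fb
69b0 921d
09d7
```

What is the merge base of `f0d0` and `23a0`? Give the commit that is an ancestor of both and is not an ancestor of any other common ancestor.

a1a5

Ancestors of f0d0: {00f9, 09d7, 15fb, 1c38, 94e1, a1a5, a499, a9fb, aaae, aac4, cc06, d1b6, dd6e, ec0f, ec40, ed56, f0d0}.
Ancestors of 23a0: {09d7, 23a0, 69b0, 921d, a1a5}.
Common ancestors: {09d7, a1a5}.
Among these, a1a5 is not an ancestor of any other common ancestor — it is the merge base.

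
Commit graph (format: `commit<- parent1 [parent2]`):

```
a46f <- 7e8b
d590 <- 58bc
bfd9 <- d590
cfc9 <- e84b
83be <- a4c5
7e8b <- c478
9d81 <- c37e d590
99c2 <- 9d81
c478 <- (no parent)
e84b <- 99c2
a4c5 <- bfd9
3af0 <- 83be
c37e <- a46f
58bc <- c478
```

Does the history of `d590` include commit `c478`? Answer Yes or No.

Ancestors of d590 (commits reachable by following parents): {58bc, c478, d590}.
c478 is in that set, so it is an ancestor of d590.

Yes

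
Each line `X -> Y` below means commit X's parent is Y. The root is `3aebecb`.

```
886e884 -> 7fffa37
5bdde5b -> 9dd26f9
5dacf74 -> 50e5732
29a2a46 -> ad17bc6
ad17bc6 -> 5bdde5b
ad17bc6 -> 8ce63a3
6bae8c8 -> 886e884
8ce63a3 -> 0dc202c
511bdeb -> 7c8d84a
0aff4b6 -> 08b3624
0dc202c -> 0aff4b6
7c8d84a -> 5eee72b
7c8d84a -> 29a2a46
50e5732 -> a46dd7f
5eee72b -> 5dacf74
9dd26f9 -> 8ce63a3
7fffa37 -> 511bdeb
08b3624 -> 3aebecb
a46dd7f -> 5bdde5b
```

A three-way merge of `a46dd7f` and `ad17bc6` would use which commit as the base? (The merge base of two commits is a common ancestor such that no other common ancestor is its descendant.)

Ancestors of a46dd7f: {08b3624, 0aff4b6, 0dc202c, 3aebecb, 5bdde5b, 8ce63a3, 9dd26f9, a46dd7f}.
Ancestors of ad17bc6: {08b3624, 0aff4b6, 0dc202c, 3aebecb, 5bdde5b, 8ce63a3, 9dd26f9, ad17bc6}.
Common ancestors: {08b3624, 0aff4b6, 0dc202c, 3aebecb, 5bdde5b, 8ce63a3, 9dd26f9}.
Among these, 5bdde5b is not an ancestor of any other common ancestor — it is the merge base.

5bdde5b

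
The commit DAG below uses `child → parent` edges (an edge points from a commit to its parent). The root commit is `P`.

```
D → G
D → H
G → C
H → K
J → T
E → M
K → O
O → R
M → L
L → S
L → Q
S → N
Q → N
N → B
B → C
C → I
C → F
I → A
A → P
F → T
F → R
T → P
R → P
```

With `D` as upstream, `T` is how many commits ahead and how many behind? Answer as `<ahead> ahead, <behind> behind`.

0 ahead, 10 behind

Reachable from T: {P, T}.
Reachable from D: {A, C, D, F, G, H, I, K, O, P, R, T}.
Only in T's history (ahead): {} — 0.
Only in D's history (behind): {A, C, D, F, G, H, I, K, O, R} — 10.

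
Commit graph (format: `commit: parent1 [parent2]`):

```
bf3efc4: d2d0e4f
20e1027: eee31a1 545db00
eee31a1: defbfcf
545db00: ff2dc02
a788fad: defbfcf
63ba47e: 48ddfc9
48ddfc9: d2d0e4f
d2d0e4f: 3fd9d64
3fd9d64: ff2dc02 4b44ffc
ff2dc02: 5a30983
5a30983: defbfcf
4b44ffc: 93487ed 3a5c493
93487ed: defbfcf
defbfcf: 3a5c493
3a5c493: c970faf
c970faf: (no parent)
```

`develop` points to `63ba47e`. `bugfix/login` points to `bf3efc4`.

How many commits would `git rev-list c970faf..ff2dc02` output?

4

Reachable from ff2dc02: {3a5c493, 5a30983, c970faf, defbfcf, ff2dc02}.
Reachable from c970faf: {c970faf}.
In ff2dc02's history but not c970faf's: {3a5c493, 5a30983, defbfcf, ff2dc02} — 4 commits.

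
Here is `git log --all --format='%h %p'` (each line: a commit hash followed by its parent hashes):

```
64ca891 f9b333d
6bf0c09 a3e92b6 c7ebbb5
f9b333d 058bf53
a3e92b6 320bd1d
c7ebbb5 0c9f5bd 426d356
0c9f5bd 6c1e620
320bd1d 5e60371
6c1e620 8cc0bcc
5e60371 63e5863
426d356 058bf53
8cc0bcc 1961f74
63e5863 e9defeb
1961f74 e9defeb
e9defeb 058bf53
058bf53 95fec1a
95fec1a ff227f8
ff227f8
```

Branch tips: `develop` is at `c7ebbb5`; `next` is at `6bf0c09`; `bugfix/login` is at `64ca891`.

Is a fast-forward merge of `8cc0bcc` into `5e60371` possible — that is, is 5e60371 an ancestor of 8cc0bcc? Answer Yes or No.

A fast-forward from 5e60371 to 8cc0bcc is possible iff 5e60371 is an ancestor of 8cc0bcc.
Ancestors of 8cc0bcc: {058bf53, 1961f74, 8cc0bcc, 95fec1a, e9defeb, ff227f8}.
5e60371 is not among them, so fast-forward is not possible.

No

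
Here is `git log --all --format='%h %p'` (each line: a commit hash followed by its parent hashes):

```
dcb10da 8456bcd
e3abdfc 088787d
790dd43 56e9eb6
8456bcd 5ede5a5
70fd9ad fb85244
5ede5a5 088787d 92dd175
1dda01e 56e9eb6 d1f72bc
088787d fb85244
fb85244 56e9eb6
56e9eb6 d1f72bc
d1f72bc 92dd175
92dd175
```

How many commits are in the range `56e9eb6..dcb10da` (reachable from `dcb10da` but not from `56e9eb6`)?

5

Reachable from dcb10da: {088787d, 56e9eb6, 5ede5a5, 8456bcd, 92dd175, d1f72bc, dcb10da, fb85244}.
Reachable from 56e9eb6: {56e9eb6, 92dd175, d1f72bc}.
In dcb10da's history but not 56e9eb6's: {088787d, 5ede5a5, 8456bcd, dcb10da, fb85244} — 5 commits.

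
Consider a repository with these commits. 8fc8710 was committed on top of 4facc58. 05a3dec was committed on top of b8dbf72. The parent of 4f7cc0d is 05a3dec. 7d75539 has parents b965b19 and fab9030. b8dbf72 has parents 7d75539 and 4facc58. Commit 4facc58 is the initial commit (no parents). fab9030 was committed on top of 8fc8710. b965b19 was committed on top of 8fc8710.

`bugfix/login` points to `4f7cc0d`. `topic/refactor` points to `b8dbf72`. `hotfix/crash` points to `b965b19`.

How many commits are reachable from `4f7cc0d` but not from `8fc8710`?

6

Reachable from 4f7cc0d: {05a3dec, 4f7cc0d, 4facc58, 7d75539, 8fc8710, b8dbf72, b965b19, fab9030}.
Reachable from 8fc8710: {4facc58, 8fc8710}.
In 4f7cc0d's history but not 8fc8710's: {05a3dec, 4f7cc0d, 7d75539, b8dbf72, b965b19, fab9030} — 6 commits.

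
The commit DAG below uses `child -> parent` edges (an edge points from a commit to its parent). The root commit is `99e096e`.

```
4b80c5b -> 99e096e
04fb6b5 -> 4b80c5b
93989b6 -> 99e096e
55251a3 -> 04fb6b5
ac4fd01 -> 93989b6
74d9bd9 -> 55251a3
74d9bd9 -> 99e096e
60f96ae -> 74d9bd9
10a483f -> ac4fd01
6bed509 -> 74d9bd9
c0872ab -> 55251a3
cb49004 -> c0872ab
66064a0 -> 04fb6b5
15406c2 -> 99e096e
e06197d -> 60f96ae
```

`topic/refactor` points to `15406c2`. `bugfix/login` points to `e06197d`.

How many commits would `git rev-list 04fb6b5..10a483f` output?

Reachable from 10a483f: {10a483f, 93989b6, 99e096e, ac4fd01}.
Reachable from 04fb6b5: {04fb6b5, 4b80c5b, 99e096e}.
In 10a483f's history but not 04fb6b5's: {10a483f, 93989b6, ac4fd01} — 3 commits.

3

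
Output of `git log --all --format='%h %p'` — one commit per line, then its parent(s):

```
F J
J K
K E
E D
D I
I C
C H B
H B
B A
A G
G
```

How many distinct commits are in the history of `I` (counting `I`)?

Walking parent pointers from I: reachable set = {A, B, C, G, H, I}.
That is 6 commits.

6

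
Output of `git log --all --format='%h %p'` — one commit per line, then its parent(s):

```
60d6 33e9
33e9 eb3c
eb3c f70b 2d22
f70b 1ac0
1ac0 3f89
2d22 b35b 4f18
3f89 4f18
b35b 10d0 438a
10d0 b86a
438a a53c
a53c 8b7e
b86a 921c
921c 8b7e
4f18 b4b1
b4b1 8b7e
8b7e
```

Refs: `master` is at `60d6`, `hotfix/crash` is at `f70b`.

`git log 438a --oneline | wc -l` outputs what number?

3

Walking parent pointers from 438a: reachable set = {438a, 8b7e, a53c}.
That is 3 commits.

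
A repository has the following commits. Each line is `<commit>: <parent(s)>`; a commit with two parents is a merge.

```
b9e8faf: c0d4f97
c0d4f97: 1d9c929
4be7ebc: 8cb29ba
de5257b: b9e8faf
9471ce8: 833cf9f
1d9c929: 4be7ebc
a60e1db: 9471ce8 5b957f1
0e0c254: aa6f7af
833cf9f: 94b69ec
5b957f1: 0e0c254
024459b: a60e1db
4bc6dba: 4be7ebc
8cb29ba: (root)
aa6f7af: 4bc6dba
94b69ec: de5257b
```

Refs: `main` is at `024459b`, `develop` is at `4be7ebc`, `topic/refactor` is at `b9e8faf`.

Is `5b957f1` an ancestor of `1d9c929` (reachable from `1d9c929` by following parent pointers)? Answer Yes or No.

Ancestors of 1d9c929: {1d9c929, 4be7ebc, 8cb29ba}.
5b957f1 is not in that set, so it is not an ancestor of 1d9c929.

No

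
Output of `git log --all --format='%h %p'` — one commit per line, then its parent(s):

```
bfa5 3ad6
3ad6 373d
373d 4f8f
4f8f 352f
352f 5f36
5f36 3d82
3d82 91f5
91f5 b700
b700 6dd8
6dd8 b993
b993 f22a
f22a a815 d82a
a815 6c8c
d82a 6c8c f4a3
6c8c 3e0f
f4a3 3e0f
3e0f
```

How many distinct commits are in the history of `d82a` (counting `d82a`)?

Walking parent pointers from d82a: reachable set = {3e0f, 6c8c, d82a, f4a3}.
That is 4 commits.

4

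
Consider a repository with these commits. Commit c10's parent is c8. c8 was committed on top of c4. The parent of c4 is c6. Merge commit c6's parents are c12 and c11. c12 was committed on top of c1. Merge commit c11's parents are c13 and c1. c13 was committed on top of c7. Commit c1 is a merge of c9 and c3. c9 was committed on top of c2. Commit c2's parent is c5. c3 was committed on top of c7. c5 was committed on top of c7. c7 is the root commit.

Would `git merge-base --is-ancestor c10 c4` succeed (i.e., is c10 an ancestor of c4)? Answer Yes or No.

Ancestors of c4: {c1, c11, c12, c13, c2, c3, c4, c5, c6, c7, c9}.
c10 is not in that set, so it is not an ancestor of c4.

No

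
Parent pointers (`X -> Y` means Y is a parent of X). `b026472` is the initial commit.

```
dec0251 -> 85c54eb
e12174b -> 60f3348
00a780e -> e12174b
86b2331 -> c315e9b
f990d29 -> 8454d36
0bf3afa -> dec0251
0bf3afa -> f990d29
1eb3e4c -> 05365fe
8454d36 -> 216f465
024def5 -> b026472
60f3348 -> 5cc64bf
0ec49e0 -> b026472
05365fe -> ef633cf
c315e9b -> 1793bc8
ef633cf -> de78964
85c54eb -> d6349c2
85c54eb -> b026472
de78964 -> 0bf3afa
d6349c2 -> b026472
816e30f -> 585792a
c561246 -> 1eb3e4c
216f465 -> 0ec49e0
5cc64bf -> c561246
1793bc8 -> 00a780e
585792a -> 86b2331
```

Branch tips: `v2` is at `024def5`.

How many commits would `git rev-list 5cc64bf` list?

15

Walking parent pointers from 5cc64bf: reachable set = {05365fe, 0bf3afa, 0ec49e0, 1eb3e4c, 216f465, 5cc64bf, 8454d36, 85c54eb, b026472, c561246, d6349c2, de78964, dec0251, ef633cf, f990d29}.
That is 15 commits.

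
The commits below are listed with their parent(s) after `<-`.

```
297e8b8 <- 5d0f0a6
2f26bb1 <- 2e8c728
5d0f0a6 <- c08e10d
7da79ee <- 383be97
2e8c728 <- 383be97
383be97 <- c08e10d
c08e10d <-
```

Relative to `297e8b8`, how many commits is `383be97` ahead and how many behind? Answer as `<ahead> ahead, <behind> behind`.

1 ahead, 2 behind

Reachable from 383be97: {383be97, c08e10d}.
Reachable from 297e8b8: {297e8b8, 5d0f0a6, c08e10d}.
Only in 383be97's history (ahead): {383be97} — 1.
Only in 297e8b8's history (behind): {297e8b8, 5d0f0a6} — 2.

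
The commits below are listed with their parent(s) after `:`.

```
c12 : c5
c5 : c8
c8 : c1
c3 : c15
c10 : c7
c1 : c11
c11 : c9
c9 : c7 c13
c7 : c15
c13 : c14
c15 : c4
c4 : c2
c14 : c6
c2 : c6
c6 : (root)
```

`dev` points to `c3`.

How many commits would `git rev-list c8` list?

Walking parent pointers from c8: reachable set = {c1, c11, c13, c14, c15, c2, c4, c6, c7, c8, c9}.
That is 11 commits.

11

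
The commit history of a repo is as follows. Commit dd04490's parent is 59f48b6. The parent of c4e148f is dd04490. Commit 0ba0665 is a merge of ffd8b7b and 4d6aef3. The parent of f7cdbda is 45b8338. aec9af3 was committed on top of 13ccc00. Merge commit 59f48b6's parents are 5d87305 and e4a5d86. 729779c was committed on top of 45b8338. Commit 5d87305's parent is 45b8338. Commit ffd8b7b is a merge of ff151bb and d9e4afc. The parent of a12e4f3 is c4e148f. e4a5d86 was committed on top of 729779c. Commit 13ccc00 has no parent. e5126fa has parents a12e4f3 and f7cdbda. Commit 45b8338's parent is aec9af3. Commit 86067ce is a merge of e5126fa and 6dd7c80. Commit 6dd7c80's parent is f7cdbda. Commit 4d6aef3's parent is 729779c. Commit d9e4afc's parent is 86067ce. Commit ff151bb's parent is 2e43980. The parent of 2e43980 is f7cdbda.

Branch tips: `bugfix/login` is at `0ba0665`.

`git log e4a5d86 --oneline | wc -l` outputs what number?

5

Walking parent pointers from e4a5d86: reachable set = {13ccc00, 45b8338, 729779c, aec9af3, e4a5d86}.
That is 5 commits.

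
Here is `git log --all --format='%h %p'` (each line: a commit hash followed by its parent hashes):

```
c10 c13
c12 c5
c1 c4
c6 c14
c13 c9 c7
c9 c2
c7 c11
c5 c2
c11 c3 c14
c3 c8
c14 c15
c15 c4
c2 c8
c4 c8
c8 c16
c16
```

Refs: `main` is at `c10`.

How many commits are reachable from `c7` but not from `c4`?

5

Reachable from c7: {c11, c14, c15, c16, c3, c4, c7, c8}.
Reachable from c4: {c16, c4, c8}.
In c7's history but not c4's: {c11, c14, c15, c3, c7} — 5 commits.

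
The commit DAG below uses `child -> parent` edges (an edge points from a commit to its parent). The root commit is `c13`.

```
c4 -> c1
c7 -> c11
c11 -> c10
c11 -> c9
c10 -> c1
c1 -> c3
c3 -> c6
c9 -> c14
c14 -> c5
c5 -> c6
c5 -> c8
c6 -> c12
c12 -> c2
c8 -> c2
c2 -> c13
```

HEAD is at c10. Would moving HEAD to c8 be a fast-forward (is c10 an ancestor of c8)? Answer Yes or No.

No

A fast-forward from c10 to c8 is possible iff c10 is an ancestor of c8.
Ancestors of c8: {c13, c2, c8}.
c10 is not among them, so fast-forward is not possible.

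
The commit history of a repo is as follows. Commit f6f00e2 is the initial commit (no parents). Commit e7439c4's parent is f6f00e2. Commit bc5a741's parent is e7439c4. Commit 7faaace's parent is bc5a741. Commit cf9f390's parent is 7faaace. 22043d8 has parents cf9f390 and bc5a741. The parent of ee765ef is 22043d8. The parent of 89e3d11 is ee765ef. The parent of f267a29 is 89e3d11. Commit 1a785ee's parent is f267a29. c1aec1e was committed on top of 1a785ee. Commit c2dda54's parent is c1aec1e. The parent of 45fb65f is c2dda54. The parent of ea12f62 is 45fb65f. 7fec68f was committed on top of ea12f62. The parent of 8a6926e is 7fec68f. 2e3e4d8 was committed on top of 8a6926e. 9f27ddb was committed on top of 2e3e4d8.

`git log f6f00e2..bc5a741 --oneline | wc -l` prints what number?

2

Reachable from bc5a741: {bc5a741, e7439c4, f6f00e2}.
Reachable from f6f00e2: {f6f00e2}.
In bc5a741's history but not f6f00e2's: {bc5a741, e7439c4} — 2 commits.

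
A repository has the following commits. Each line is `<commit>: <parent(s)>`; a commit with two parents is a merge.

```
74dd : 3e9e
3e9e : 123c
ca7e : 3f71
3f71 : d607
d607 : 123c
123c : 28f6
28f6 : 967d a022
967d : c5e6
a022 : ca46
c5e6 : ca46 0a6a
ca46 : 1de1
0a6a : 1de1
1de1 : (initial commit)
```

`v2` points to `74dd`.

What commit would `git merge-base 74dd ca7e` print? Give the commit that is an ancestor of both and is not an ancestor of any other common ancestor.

Ancestors of 74dd: {0a6a, 123c, 1de1, 28f6, 3e9e, 74dd, 967d, a022, c5e6, ca46}.
Ancestors of ca7e: {0a6a, 123c, 1de1, 28f6, 3f71, 967d, a022, c5e6, ca46, ca7e, d607}.
Common ancestors: {0a6a, 123c, 1de1, 28f6, 967d, a022, c5e6, ca46}.
Among these, 123c is not an ancestor of any other common ancestor — it is the merge base.

123c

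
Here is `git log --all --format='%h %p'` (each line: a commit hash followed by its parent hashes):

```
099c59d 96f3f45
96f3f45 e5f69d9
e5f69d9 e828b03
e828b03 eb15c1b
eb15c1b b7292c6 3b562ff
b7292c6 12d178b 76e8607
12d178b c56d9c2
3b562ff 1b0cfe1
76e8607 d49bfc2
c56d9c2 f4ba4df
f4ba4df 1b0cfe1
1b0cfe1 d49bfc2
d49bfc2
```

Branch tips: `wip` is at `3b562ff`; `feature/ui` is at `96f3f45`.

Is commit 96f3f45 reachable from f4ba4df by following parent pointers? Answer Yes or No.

Ancestors of f4ba4df: {1b0cfe1, d49bfc2, f4ba4df}.
96f3f45 is not in that set, so it is not an ancestor of f4ba4df.

No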